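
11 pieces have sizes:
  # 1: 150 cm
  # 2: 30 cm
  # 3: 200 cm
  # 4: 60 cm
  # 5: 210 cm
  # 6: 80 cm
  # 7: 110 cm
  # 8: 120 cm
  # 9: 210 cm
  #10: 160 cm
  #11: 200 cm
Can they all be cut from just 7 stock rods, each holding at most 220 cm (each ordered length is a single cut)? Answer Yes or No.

Total = 1530 cm; ⌈1530/220⌉ = 7.
The bound of 7 does not rule out 7, but exhaustive search shows no assignment into 7 stock rods of capacity 220 cm exists — the minimum is 8.

No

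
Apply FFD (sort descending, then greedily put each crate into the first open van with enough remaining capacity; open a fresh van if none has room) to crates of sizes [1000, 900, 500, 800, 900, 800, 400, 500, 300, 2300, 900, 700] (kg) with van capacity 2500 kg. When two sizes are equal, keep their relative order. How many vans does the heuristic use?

5

Sorted descending: 2300, 1000, 900, 900, 900, 800, 800, 700, 500, 500, 400, 300.
  2300 → van 1 (new)  [load 2300/2500]
  1000 → van 2 (new)  [load 1000/2500]
  900 → van 2  [load 1900/2500]
  900 → van 3 (new)  [load 900/2500]
  900 → van 3  [load 1800/2500]
  800 → van 4 (new)  [load 800/2500]
  800 → van 4  [load 1600/2500]
  700 → van 3  [load 2500/2500]
  500 → van 2  [load 2400/2500]
  500 → van 4  [load 2100/2500]
  400 → van 4  [load 2500/2500]
  300 → van 5 (new)  [load 300/2500]
5 vans opened.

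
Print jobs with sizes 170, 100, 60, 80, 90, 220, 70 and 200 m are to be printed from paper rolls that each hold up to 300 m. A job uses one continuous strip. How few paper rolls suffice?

Total = 220 + 200 + 170 + 100 + 90 + 80 + 70 + 60 = 990 m.
Lower bound: ⌈990/300⌉ = 4 paper rolls.
A packing using 4 paper rolls:
  roll 1: 220 + 80 = 300
  roll 2: 200 + 100 = 300
  roll 3: 170 + 90 = 260
  roll 4: 70 + 60 = 130
This matches the lower bound, so 4 is optimal.

4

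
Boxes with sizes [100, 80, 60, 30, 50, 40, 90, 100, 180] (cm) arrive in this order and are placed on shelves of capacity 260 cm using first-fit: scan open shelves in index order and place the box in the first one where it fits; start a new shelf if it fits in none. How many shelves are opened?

4

  100 → shelf 1 (new)  [load 100/260]
  80 → shelf 1  [load 180/260]
  60 → shelf 1  [load 240/260]
  30 → shelf 2 (new)  [load 30/260]
  50 → shelf 2  [load 80/260]
  40 → shelf 2  [load 120/260]
  90 → shelf 2  [load 210/260]
  100 → shelf 3 (new)  [load 100/260]
  180 → shelf 4 (new)  [load 180/260]
4 shelves opened.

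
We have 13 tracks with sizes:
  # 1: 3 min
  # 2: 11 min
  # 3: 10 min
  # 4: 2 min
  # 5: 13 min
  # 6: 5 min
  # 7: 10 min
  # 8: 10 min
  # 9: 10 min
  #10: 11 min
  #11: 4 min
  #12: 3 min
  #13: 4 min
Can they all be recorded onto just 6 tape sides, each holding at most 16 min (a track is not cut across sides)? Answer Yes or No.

Total = 96 min; ⌈96/16⌉ = 6.
7 tracks each exceed half the capacity and cannot share a side, forcing at least 7 tape sides.
At least 7 tape sides are required, but only 6 are allowed.

No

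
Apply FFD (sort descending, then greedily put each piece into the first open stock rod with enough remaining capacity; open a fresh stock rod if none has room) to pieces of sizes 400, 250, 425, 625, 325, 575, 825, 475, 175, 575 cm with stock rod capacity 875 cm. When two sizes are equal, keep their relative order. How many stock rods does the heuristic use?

6

Sorted descending: 825, 625, 575, 575, 475, 425, 400, 325, 250, 175.
  825 → stock rod 1 (new)  [load 825/875]
  625 → stock rod 2 (new)  [load 625/875]
  575 → stock rod 3 (new)  [load 575/875]
  575 → stock rod 4 (new)  [load 575/875]
  475 → stock rod 5 (new)  [load 475/875]
  425 → stock rod 6 (new)  [load 425/875]
  400 → stock rod 5  [load 875/875]
  325 → stock rod 6  [load 750/875]
  250 → stock rod 2  [load 875/875]
  175 → stock rod 3  [load 750/875]
6 stock rods opened.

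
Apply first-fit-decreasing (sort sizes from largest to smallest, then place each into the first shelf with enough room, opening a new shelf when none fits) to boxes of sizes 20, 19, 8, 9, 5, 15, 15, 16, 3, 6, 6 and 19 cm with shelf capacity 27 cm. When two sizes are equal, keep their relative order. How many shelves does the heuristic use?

Sorted descending: 20, 19, 19, 16, 15, 15, 9, 8, 6, 6, 5, 3.
  20 → shelf 1 (new)  [load 20/27]
  19 → shelf 2 (new)  [load 19/27]
  19 → shelf 3 (new)  [load 19/27]
  16 → shelf 4 (new)  [load 16/27]
  15 → shelf 5 (new)  [load 15/27]
  15 → shelf 6 (new)  [load 15/27]
  9 → shelf 4  [load 25/27]
  8 → shelf 2  [load 27/27]
  6 → shelf 1  [load 26/27]
  6 → shelf 3  [load 25/27]
  5 → shelf 5  [load 20/27]
  3 → shelf 5  [load 23/27]
6 shelves opened.

6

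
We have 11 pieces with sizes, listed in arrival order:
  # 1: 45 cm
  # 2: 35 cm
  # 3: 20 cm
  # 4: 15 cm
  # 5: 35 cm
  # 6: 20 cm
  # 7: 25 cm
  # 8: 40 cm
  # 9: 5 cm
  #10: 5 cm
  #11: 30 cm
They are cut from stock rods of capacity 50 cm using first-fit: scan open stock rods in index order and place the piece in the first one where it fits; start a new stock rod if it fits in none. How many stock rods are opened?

  45 → stock rod 1 (new)  [load 45/50]
  35 → stock rod 2 (new)  [load 35/50]
  20 → stock rod 3 (new)  [load 20/50]
  15 → stock rod 2  [load 50/50]
  35 → stock rod 4 (new)  [load 35/50]
  20 → stock rod 3  [load 40/50]
  25 → stock rod 5 (new)  [load 25/50]
  40 → stock rod 6 (new)  [load 40/50]
  5 → stock rod 1  [load 50/50]
  5 → stock rod 3  [load 45/50]
  30 → stock rod 7 (new)  [load 30/50]
7 stock rods opened.

7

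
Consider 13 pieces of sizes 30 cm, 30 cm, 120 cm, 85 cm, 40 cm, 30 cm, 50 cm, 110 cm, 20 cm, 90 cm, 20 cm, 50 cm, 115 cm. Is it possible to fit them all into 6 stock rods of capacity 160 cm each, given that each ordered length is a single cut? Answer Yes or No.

A valid assignment using 6 stock rods:
  stock rod 1: 120 + 40 = 160
  stock rod 2: 115 + 30 = 145
  stock rod 3: 110 + 50 = 160
  stock rod 4: 90 + 50 + 20 = 160
  stock rod 5: 85 + 30 + 30 = 145
  stock rod 6: 20 = 20
Every load is within 160 cm, so 6 stock rods suffice.

Yes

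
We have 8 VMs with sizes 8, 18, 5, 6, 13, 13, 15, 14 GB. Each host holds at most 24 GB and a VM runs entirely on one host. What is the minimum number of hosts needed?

Total = 18 + 15 + 14 + 13 + 13 + 8 + 6 + 5 = 92 GB.
Lower bound: ⌈92/24⌉ = 4 hosts.
Also, 5 VMs each exceed 12 GB, and no two of those can share a host, so at least 5 hosts are needed.
A packing using 5 hosts:
  host 1: 18 + 6 = 24
  host 2: 15 + 8 = 23
  host 3: 14 + 5 = 19
  host 4: 13 = 13
  host 5: 13 = 13
This matches the lower bound, so 5 is optimal.

5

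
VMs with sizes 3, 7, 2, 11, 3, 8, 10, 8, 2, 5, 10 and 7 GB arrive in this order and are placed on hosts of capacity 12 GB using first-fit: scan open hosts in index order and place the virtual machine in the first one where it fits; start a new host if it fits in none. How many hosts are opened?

7

  3 → host 1 (new)  [load 3/12]
  7 → host 1  [load 10/12]
  2 → host 1  [load 12/12]
  11 → host 2 (new)  [load 11/12]
  3 → host 3 (new)  [load 3/12]
  8 → host 3  [load 11/12]
  10 → host 4 (new)  [load 10/12]
  8 → host 5 (new)  [load 8/12]
  2 → host 4  [load 12/12]
  5 → host 6 (new)  [load 5/12]
  10 → host 7 (new)  [load 10/12]
  7 → host 6  [load 12/12]
7 hosts opened.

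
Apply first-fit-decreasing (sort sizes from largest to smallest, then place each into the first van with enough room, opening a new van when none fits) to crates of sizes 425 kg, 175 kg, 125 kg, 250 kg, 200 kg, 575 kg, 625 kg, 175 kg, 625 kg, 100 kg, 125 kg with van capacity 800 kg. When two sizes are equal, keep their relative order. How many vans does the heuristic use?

Sorted descending: 625, 625, 575, 425, 250, 200, 175, 175, 125, 125, 100.
  625 → van 1 (new)  [load 625/800]
  625 → van 2 (new)  [load 625/800]
  575 → van 3 (new)  [load 575/800]
  425 → van 4 (new)  [load 425/800]
  250 → van 4  [load 675/800]
  200 → van 3  [load 775/800]
  175 → van 1  [load 800/800]
  175 → van 2  [load 800/800]
  125 → van 4  [load 800/800]
  125 → van 5 (new)  [load 125/800]
  100 → van 5  [load 225/800]
5 vans opened.

5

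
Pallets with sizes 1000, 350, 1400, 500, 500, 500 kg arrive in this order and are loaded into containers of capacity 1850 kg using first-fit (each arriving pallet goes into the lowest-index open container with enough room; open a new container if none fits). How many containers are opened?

  1000 → container 1 (new)  [load 1000/1850]
  350 → container 1  [load 1350/1850]
  1400 → container 2 (new)  [load 1400/1850]
  500 → container 1  [load 1850/1850]
  500 → container 3 (new)  [load 500/1850]
  500 → container 3  [load 1000/1850]
3 containers opened.

3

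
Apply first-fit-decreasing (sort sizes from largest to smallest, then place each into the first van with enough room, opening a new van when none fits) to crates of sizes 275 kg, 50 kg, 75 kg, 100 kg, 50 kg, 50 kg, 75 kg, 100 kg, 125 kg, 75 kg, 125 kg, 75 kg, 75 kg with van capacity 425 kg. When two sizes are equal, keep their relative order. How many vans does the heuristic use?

Sorted descending: 275, 125, 125, 100, 100, 75, 75, 75, 75, 75, 50, 50, 50.
  275 → van 1 (new)  [load 275/425]
  125 → van 1  [load 400/425]
  125 → van 2 (new)  [load 125/425]
  100 → van 2  [load 225/425]
  100 → van 2  [load 325/425]
  75 → van 2  [load 400/425]
  75 → van 3 (new)  [load 75/425]
  75 → van 3  [load 150/425]
  75 → van 3  [load 225/425]
  75 → van 3  [load 300/425]
  50 → van 3  [load 350/425]
  50 → van 3  [load 400/425]
  50 → van 4 (new)  [load 50/425]
4 vans opened.

4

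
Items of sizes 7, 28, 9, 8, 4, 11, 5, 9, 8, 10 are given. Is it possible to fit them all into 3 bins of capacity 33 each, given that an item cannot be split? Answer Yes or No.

A valid assignment using 3 bins:
  bin 1: 28 + 5 = 33
  bin 2: 11 + 10 + 8 + 4 = 33
  bin 3: 9 + 9 + 8 + 7 = 33
Every load is within 33, so 3 bins suffice.

Yes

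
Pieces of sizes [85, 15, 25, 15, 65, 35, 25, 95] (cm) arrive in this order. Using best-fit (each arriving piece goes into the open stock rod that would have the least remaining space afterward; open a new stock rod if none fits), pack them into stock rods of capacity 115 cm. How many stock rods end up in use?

  85 → stock rod 1 (new)  [load 85/115]
  15 → stock rod 1  [load 100/115]
  25 → stock rod 2 (new)  [load 25/115]
  15 → stock rod 1  [load 115/115]
  65 → stock rod 2  [load 90/115]
  35 → stock rod 3 (new)  [load 35/115]
  25 → stock rod 2  [load 115/115]
  95 → stock rod 4 (new)  [load 95/115]
4 stock rods opened.

4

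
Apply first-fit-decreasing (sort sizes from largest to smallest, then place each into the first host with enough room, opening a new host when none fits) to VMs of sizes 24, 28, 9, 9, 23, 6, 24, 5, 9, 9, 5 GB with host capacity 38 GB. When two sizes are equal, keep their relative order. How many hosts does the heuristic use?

4

Sorted descending: 28, 24, 24, 23, 9, 9, 9, 9, 6, 5, 5.
  28 → host 1 (new)  [load 28/38]
  24 → host 2 (new)  [load 24/38]
  24 → host 3 (new)  [load 24/38]
  23 → host 4 (new)  [load 23/38]
  9 → host 1  [load 37/38]
  9 → host 2  [load 33/38]
  9 → host 3  [load 33/38]
  9 → host 4  [load 32/38]
  6 → host 4  [load 38/38]
  5 → host 2  [load 38/38]
  5 → host 3  [load 38/38]
4 hosts opened.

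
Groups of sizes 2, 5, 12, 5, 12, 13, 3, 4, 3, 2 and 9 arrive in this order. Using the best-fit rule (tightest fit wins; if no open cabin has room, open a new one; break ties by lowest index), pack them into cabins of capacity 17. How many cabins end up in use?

  2 → cabin 1 (new)  [load 2/17]
  5 → cabin 1  [load 7/17]
  12 → cabin 2 (new)  [load 12/17]
  5 → cabin 2  [load 17/17]
  12 → cabin 3 (new)  [load 12/17]
  13 → cabin 4 (new)  [load 13/17]
  3 → cabin 4  [load 16/17]
  4 → cabin 3  [load 16/17]
  3 → cabin 1  [load 10/17]
  2 → cabin 1  [load 12/17]
  9 → cabin 5 (new)  [load 9/17]
5 cabins opened.

5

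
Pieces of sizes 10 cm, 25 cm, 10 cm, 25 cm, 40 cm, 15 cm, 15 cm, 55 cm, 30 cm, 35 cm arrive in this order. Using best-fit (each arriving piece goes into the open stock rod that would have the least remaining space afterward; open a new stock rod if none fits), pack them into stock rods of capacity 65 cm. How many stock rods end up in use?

  10 → stock rod 1 (new)  [load 10/65]
  25 → stock rod 1  [load 35/65]
  10 → stock rod 1  [load 45/65]
  25 → stock rod 2 (new)  [load 25/65]
  40 → stock rod 2  [load 65/65]
  15 → stock rod 1  [load 60/65]
  15 → stock rod 3 (new)  [load 15/65]
  55 → stock rod 4 (new)  [load 55/65]
  30 → stock rod 3  [load 45/65]
  35 → stock rod 5 (new)  [load 35/65]
5 stock rods opened.

5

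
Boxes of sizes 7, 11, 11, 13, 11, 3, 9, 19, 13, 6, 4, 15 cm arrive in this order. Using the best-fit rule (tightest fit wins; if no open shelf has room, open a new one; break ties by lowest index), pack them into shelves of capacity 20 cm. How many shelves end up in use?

  7 → shelf 1 (new)  [load 7/20]
  11 → shelf 1  [load 18/20]
  11 → shelf 2 (new)  [load 11/20]
  13 → shelf 3 (new)  [load 13/20]
  11 → shelf 4 (new)  [load 11/20]
  3 → shelf 3  [load 16/20]
  9 → shelf 2  [load 20/20]
  19 → shelf 5 (new)  [load 19/20]
  13 → shelf 6 (new)  [load 13/20]
  6 → shelf 6  [load 19/20]
  4 → shelf 3  [load 20/20]
  15 → shelf 7 (new)  [load 15/20]
7 shelves opened.

7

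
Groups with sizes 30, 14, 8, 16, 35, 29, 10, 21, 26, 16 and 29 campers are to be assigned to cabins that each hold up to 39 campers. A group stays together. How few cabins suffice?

Total = 35 + 30 + 29 + 29 + 26 + 21 + 16 + 16 + 14 + 10 + 8 = 234 campers.
Lower bound: ⌈234/39⌉ = 6 cabins.
A packing using 7 cabins:
  cabin 1: 35 = 35
  cabin 2: 30 + 8 = 38
  cabin 3: 29 + 10 = 39
  cabin 4: 29 = 29
  cabin 5: 26 = 26
  cabin 6: 21 + 16 = 37
  cabin 7: 16 + 14 = 30
No arrangement into 6 cabins stays within capacity, so 7 is optimal.

7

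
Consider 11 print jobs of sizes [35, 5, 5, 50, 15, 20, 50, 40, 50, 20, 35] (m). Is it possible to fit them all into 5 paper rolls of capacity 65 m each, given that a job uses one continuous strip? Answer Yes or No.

Total = 325 m; ⌈325/65⌉ = 5.
6 print jobs each exceed half the capacity and cannot share a roll, forcing at least 6 paper rolls.
At least 6 paper rolls are required, but only 5 are allowed.

No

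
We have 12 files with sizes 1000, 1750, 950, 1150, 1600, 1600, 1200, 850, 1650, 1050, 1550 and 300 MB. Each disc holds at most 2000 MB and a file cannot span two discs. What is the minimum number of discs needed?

Total = 1750 + 1650 + 1600 + 1600 + 1550 + 1200 + 1150 + 1050 + 1000 + 950 + 850 + 300 = 14650 MB.
Lower bound: ⌈14650/2000⌉ = 8 discs.
A packing using 9 discs:
  disc 1: 1750 = 1750
  disc 2: 1650 + 300 = 1950
  disc 3: 1600 = 1600
  disc 4: 1600 = 1600
  disc 5: 1550 = 1550
  disc 6: 1200 = 1200
  disc 7: 1150 + 850 = 2000
  disc 8: 1050 + 950 = 2000
  disc 9: 1000 = 1000
No arrangement into 8 discs stays within capacity, so 9 is optimal.

9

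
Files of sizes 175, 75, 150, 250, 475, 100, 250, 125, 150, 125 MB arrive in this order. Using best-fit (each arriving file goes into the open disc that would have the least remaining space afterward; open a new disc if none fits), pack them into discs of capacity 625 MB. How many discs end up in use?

  175 → disc 1 (new)  [load 175/625]
  75 → disc 1  [load 250/625]
  150 → disc 1  [load 400/625]
  250 → disc 2 (new)  [load 250/625]
  475 → disc 3 (new)  [load 475/625]
  100 → disc 3  [load 575/625]
  250 → disc 2  [load 500/625]
  125 → disc 2  [load 625/625]
  150 → disc 1  [load 550/625]
  125 → disc 4 (new)  [load 125/625]
4 discs opened.

4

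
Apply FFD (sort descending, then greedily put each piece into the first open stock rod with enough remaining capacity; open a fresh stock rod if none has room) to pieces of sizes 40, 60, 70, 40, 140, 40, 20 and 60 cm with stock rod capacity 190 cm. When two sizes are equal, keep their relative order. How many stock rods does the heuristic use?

3

Sorted descending: 140, 70, 60, 60, 40, 40, 40, 20.
  140 → stock rod 1 (new)  [load 140/190]
  70 → stock rod 2 (new)  [load 70/190]
  60 → stock rod 2  [load 130/190]
  60 → stock rod 2  [load 190/190]
  40 → stock rod 1  [load 180/190]
  40 → stock rod 3 (new)  [load 40/190]
  40 → stock rod 3  [load 80/190]
  20 → stock rod 3  [load 100/190]
3 stock rods opened.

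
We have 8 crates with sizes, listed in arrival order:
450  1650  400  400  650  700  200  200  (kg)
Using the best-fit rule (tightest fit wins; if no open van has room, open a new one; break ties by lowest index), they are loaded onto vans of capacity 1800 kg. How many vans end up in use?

3

  450 → van 1 (new)  [load 450/1800]
  1650 → van 2 (new)  [load 1650/1800]
  400 → van 1  [load 850/1800]
  400 → van 1  [load 1250/1800]
  650 → van 3 (new)  [load 650/1800]
  700 → van 3  [load 1350/1800]
  200 → van 3  [load 1550/1800]
  200 → van 3  [load 1750/1800]
3 vans opened.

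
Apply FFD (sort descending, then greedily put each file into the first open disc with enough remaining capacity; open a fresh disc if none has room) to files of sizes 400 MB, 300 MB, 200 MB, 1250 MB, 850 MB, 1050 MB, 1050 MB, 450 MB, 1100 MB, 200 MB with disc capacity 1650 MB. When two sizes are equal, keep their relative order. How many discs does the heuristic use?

Sorted descending: 1250, 1100, 1050, 1050, 850, 450, 400, 300, 200, 200.
  1250 → disc 1 (new)  [load 1250/1650]
  1100 → disc 2 (new)  [load 1100/1650]
  1050 → disc 3 (new)  [load 1050/1650]
  1050 → disc 4 (new)  [load 1050/1650]
  850 → disc 5 (new)  [load 850/1650]
  450 → disc 2  [load 1550/1650]
  400 → disc 1  [load 1650/1650]
  300 → disc 3  [load 1350/1650]
  200 → disc 3  [load 1550/1650]
  200 → disc 4  [load 1250/1650]
5 discs opened.

5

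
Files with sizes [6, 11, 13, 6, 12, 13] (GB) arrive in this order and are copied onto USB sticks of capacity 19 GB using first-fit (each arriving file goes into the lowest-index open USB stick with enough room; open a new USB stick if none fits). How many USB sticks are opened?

  6 → USB stick 1 (new)  [load 6/19]
  11 → USB stick 1  [load 17/19]
  13 → USB stick 2 (new)  [load 13/19]
  6 → USB stick 2  [load 19/19]
  12 → USB stick 3 (new)  [load 12/19]
  13 → USB stick 4 (new)  [load 13/19]
4 USB sticks opened.

4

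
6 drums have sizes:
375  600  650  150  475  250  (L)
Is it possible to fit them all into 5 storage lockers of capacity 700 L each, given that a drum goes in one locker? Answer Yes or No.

A valid assignment using 4 storage lockers:
  locker 1: 650 = 650
  locker 2: 600 = 600
  locker 3: 475 + 150 = 625
  locker 4: 375 + 250 = 625
That uses only 4 ≤ 5, so 5 storage lockers are enough.

Yes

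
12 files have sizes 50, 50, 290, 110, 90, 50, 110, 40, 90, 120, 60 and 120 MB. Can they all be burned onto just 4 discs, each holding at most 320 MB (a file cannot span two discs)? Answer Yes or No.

A valid assignment using 4 discs:
  disc 1: 290 = 290
  disc 2: 120 + 120 + 60 = 300
  disc 3: 110 + 110 + 90 = 310
  disc 4: 90 + 50 + 50 + 50 + 40 = 280
Every load is within 320 MB, so 4 discs suffice.

Yes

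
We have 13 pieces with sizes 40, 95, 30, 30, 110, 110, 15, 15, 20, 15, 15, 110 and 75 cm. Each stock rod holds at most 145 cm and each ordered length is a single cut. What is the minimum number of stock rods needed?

5

Total = 110 + 110 + 110 + 95 + 75 + 40 + 30 + 30 + 20 + 15 + 15 + 15 + 15 = 680 cm.
Lower bound: ⌈680/145⌉ = 5 stock rods.
A packing using 5 stock rods:
  stock rod 1: 110 + 30 = 140
  stock rod 2: 110 + 30 = 140
  stock rod 3: 110 + 20 + 15 = 145
  stock rod 4: 95 + 40 = 135
  stock rod 5: 75 + 15 + 15 + 15 = 120
This matches the lower bound, so 5 is optimal.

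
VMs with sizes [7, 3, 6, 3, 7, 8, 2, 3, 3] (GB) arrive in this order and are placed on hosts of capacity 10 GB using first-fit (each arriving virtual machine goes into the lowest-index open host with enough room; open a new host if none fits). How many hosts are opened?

  7 → host 1 (new)  [load 7/10]
  3 → host 1  [load 10/10]
  6 → host 2 (new)  [load 6/10]
  3 → host 2  [load 9/10]
  7 → host 3 (new)  [load 7/10]
  8 → host 4 (new)  [load 8/10]
  2 → host 3  [load 9/10]
  3 → host 5 (new)  [load 3/10]
  3 → host 5  [load 6/10]
5 hosts opened.

5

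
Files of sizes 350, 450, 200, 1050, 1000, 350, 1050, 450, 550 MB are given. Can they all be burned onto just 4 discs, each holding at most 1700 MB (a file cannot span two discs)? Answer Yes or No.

A valid assignment using 4 discs:
  disc 1: 1050 + 550 = 1600
  disc 2: 1050 + 450 + 200 = 1700
  disc 3: 1000 + 450 = 1450
  disc 4: 350 + 350 = 700
Every load is within 1700 MB, so 4 discs suffice.

Yes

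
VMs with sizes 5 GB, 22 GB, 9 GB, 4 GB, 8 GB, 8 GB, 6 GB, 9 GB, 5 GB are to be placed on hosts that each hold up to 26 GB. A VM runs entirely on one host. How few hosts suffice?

Total = 22 + 9 + 9 + 8 + 8 + 6 + 5 + 5 + 4 = 76 GB.
Lower bound: ⌈76/26⌉ = 3 hosts.
A packing using 3 hosts:
  host 1: 22 + 4 = 26
  host 2: 9 + 9 + 8 = 26
  host 3: 8 + 6 + 5 + 5 = 24
This matches the lower bound, so 3 is optimal.

3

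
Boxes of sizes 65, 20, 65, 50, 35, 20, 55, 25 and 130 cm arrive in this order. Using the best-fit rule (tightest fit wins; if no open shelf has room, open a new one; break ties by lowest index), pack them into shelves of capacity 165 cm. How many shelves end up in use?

  65 → shelf 1 (new)  [load 65/165]
  20 → shelf 1  [load 85/165]
  65 → shelf 1  [load 150/165]
  50 → shelf 2 (new)  [load 50/165]
  35 → shelf 2  [load 85/165]
  20 → shelf 2  [load 105/165]
  55 → shelf 2  [load 160/165]
  25 → shelf 3 (new)  [load 25/165]
  130 → shelf 3  [load 155/165]
3 shelves opened.

3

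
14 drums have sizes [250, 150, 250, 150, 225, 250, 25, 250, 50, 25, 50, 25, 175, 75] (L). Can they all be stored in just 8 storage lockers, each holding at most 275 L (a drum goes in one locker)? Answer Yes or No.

Yes

A valid assignment using 8 storage lockers:
  locker 1: 250 + 25 = 275
  locker 2: 250 + 25 = 275
  locker 3: 250 + 25 = 275
  locker 4: 250 = 250
  locker 5: 225 + 50 = 275
  locker 6: 175 + 75 = 250
  locker 7: 150 + 50 = 200
  locker 8: 150 = 150
Every load is within 275 L, so 8 storage lockers suffice.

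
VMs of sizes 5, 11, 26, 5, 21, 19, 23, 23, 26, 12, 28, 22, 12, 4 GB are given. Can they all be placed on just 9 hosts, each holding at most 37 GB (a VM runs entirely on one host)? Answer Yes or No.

Yes

A valid assignment using 8 hosts:
  host 1: 28 + 5 + 4 = 37
  host 2: 26 + 11 = 37
  host 3: 26 + 5 = 31
  host 4: 23 + 12 = 35
  host 5: 23 + 12 = 35
  host 6: 22 = 22
  host 7: 21 = 21
  host 8: 19 = 19
That uses only 8 ≤ 9, so 9 hosts are enough.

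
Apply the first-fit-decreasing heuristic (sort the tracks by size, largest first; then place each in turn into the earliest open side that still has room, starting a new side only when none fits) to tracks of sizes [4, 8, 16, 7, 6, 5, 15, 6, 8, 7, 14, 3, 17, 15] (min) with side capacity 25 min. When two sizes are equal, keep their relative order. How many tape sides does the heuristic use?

Sorted descending: 17, 16, 15, 15, 14, 8, 8, 7, 7, 6, 6, 5, 4, 3.
  17 → side 1 (new)  [load 17/25]
  16 → side 2 (new)  [load 16/25]
  15 → side 3 (new)  [load 15/25]
  15 → side 4 (new)  [load 15/25]
  14 → side 5 (new)  [load 14/25]
  8 → side 1  [load 25/25]
  8 → side 2  [load 24/25]
  7 → side 3  [load 22/25]
  7 → side 4  [load 22/25]
  6 → side 5  [load 20/25]
  6 → side 6 (new)  [load 6/25]
  5 → side 5  [load 25/25]
  4 → side 6  [load 10/25]
  3 → side 3  [load 25/25]
6 tape sides opened.

6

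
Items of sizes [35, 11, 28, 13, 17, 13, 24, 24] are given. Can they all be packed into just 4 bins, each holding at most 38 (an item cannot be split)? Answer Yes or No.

No

Total = 165; ⌈165/38⌉ = 5.
At least 5 bins are required, but only 4 are allowed.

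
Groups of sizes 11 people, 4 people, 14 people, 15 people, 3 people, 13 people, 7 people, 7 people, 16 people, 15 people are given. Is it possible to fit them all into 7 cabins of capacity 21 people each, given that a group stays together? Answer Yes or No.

A valid assignment using 6 cabins:
  cabin 1: 16 + 4 = 20
  cabin 2: 15 + 3 = 18
  cabin 3: 15 = 15
  cabin 4: 14 + 7 = 21
  cabin 5: 13 + 7 = 20
  cabin 6: 11 = 11
That uses only 6 ≤ 7, so 7 cabins are enough.

Yes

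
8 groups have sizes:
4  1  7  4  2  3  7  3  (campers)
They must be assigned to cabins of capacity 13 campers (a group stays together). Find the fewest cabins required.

3

Total = 7 + 7 + 4 + 4 + 3 + 3 + 2 + 1 = 31 campers.
Lower bound: ⌈31/13⌉ = 3 cabins.
A packing using 3 cabins:
  cabin 1: 7 + 4 + 2 = 13
  cabin 2: 7 + 4 + 1 = 12
  cabin 3: 3 + 3 = 6
This matches the lower bound, so 3 is optimal.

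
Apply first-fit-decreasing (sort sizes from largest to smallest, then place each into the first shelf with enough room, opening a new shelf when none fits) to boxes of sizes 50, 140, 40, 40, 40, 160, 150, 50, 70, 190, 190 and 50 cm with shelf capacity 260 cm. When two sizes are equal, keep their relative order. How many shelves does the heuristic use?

5

Sorted descending: 190, 190, 160, 150, 140, 70, 50, 50, 50, 40, 40, 40.
  190 → shelf 1 (new)  [load 190/260]
  190 → shelf 2 (new)  [load 190/260]
  160 → shelf 3 (new)  [load 160/260]
  150 → shelf 4 (new)  [load 150/260]
  140 → shelf 5 (new)  [load 140/260]
  70 → shelf 1  [load 260/260]
  50 → shelf 2  [load 240/260]
  50 → shelf 3  [load 210/260]
  50 → shelf 3  [load 260/260]
  40 → shelf 4  [load 190/260]
  40 → shelf 4  [load 230/260]
  40 → shelf 5  [load 180/260]
5 shelves opened.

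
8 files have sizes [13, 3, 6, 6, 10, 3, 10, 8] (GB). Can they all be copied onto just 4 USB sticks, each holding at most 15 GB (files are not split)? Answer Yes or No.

Total = 59 GB; ⌈59/15⌉ = 4.
The bound of 4 does not rule out 4, but exhaustive search shows no assignment into 4 USB sticks of capacity 15 GB exists — the minimum is 5.

No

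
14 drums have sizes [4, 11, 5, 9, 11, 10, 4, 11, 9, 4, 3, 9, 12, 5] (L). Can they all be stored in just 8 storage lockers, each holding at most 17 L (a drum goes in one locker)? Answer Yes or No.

Yes

A valid assignment using 8 storage lockers:
  locker 1: 12 + 5 = 17
  locker 2: 11 + 5 = 16
  locker 3: 11 + 4 = 15
  locker 4: 11 + 4 = 15
  locker 5: 10 + 4 + 3 = 17
  locker 6: 9 = 9
  locker 7: 9 = 9
  locker 8: 9 = 9
Every load is within 17 L, so 8 storage lockers suffice.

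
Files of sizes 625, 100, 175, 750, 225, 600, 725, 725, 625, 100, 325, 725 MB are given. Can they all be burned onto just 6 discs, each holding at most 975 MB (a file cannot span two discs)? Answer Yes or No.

No

Total = 5700 MB; ⌈5700/975⌉ = 6.
7 files each exceed half the capacity and cannot share a disc, forcing at least 7 discs.
At least 7 discs are required, but only 6 are allowed.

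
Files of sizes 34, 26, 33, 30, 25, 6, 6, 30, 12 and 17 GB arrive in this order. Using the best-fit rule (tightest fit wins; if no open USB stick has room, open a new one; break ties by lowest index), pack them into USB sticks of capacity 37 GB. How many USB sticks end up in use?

  34 → USB stick 1 (new)  [load 34/37]
  26 → USB stick 2 (new)  [load 26/37]
  33 → USB stick 3 (new)  [load 33/37]
  30 → USB stick 4 (new)  [load 30/37]
  25 → USB stick 5 (new)  [load 25/37]
  6 → USB stick 4  [load 36/37]
  6 → USB stick 2  [load 32/37]
  30 → USB stick 6 (new)  [load 30/37]
  12 → USB stick 5  [load 37/37]
  17 → USB stick 7 (new)  [load 17/37]
7 USB sticks opened.

7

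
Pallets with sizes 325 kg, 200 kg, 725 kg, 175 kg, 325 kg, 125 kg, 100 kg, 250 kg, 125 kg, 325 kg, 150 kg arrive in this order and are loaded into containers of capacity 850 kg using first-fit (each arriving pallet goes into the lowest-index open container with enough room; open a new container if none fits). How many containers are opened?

4

  325 → container 1 (new)  [load 325/850]
  200 → container 1  [load 525/850]
  725 → container 2 (new)  [load 725/850]
  175 → container 1  [load 700/850]
  325 → container 3 (new)  [load 325/850]
  125 → container 1  [load 825/850]
  100 → container 2  [load 825/850]
  250 → container 3  [load 575/850]
  125 → container 3  [load 700/850]
  325 → container 4 (new)  [load 325/850]
  150 → container 3  [load 850/850]
4 containers opened.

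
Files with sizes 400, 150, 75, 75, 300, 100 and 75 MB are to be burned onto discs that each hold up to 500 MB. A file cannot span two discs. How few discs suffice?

3

Total = 400 + 300 + 150 + 100 + 75 + 75 + 75 = 1175 MB.
Lower bound: ⌈1175/500⌉ = 3 discs.
A packing using 3 discs:
  disc 1: 400 + 100 = 500
  disc 2: 300 + 150 = 450
  disc 3: 75 + 75 + 75 = 225
This matches the lower bound, so 3 is optimal.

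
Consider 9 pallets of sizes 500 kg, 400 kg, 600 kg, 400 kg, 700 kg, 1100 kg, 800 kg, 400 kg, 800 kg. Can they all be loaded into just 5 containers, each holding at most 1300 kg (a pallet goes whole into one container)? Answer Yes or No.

Yes

A valid assignment using 5 containers:
  container 1: 1100 = 1100
  container 2: 800 + 500 = 1300
  container 3: 800 + 400 = 1200
  container 4: 700 + 600 = 1300
  container 5: 400 + 400 = 800
Every load is within 1300 kg, so 5 containers suffice.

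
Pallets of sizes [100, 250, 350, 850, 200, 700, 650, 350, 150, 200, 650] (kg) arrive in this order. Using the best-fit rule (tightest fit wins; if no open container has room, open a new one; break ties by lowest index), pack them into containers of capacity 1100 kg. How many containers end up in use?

5

  100 → container 1 (new)  [load 100/1100]
  250 → container 1  [load 350/1100]
  350 → container 1  [load 700/1100]
  850 → container 2 (new)  [load 850/1100]
  200 → container 2  [load 1050/1100]
  700 → container 3 (new)  [load 700/1100]
  650 → container 4 (new)  [load 650/1100]
  350 → container 1  [load 1050/1100]
  150 → container 3  [load 850/1100]
  200 → container 3  [load 1050/1100]
  650 → container 5 (new)  [load 650/1100]
5 containers opened.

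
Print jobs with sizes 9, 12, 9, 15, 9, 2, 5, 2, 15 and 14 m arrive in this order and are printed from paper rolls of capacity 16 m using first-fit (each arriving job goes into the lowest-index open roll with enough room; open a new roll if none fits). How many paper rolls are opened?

7

  9 → roll 1 (new)  [load 9/16]
  12 → roll 2 (new)  [load 12/16]
  9 → roll 3 (new)  [load 9/16]
  15 → roll 4 (new)  [load 15/16]
  9 → roll 5 (new)  [load 9/16]
  2 → roll 1  [load 11/16]
  5 → roll 1  [load 16/16]
  2 → roll 2  [load 14/16]
  15 → roll 6 (new)  [load 15/16]
  14 → roll 7 (new)  [load 14/16]
7 paper rolls opened.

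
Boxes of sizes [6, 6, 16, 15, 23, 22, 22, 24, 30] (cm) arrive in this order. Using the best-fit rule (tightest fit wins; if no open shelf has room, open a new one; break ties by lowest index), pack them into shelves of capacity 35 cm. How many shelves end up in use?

7

  6 → shelf 1 (new)  [load 6/35]
  6 → shelf 1  [load 12/35]
  16 → shelf 1  [load 28/35]
  15 → shelf 2 (new)  [load 15/35]
  23 → shelf 3 (new)  [load 23/35]
  22 → shelf 4 (new)  [load 22/35]
  22 → shelf 5 (new)  [load 22/35]
  24 → shelf 6 (new)  [load 24/35]
  30 → shelf 7 (new)  [load 30/35]
7 shelves opened.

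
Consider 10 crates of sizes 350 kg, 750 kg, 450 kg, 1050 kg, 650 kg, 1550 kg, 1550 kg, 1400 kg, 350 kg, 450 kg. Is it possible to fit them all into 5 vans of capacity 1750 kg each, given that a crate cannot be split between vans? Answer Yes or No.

Total = 8550 kg; ⌈8550/1750⌉ = 5.
The bound of 5 does not rule out 5, but exhaustive search shows no assignment into 5 vans of capacity 1750 kg exists — the minimum is 6.

No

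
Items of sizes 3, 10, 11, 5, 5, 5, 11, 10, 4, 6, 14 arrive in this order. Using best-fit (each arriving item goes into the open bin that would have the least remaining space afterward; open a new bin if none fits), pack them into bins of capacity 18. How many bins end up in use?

  3 → bin 1 (new)  [load 3/18]
  10 → bin 1  [load 13/18]
  11 → bin 2 (new)  [load 11/18]
  5 → bin 1  [load 18/18]
  5 → bin 2  [load 16/18]
  5 → bin 3 (new)  [load 5/18]
  11 → bin 3  [load 16/18]
  10 → bin 4 (new)  [load 10/18]
  4 → bin 4  [load 14/18]
  6 → bin 5 (new)  [load 6/18]
  14 → bin 6 (new)  [load 14/18]
6 bins opened.

6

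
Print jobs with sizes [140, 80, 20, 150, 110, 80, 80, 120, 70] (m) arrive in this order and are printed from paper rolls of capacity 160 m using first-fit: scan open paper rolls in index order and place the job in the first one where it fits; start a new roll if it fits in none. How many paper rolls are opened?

6

  140 → roll 1 (new)  [load 140/160]
  80 → roll 2 (new)  [load 80/160]
  20 → roll 1  [load 160/160]
  150 → roll 3 (new)  [load 150/160]
  110 → roll 4 (new)  [load 110/160]
  80 → roll 2  [load 160/160]
  80 → roll 5 (new)  [load 80/160]
  120 → roll 6 (new)  [load 120/160]
  70 → roll 5  [load 150/160]
6 paper rolls opened.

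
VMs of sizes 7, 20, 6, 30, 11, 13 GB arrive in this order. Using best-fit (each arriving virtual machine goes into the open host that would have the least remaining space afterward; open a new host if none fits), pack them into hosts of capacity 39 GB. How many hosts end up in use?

  7 → host 1 (new)  [load 7/39]
  20 → host 1  [load 27/39]
  6 → host 1  [load 33/39]
  30 → host 2 (new)  [load 30/39]
  11 → host 3 (new)  [load 11/39]
  13 → host 3  [load 24/39]
3 hosts opened.

3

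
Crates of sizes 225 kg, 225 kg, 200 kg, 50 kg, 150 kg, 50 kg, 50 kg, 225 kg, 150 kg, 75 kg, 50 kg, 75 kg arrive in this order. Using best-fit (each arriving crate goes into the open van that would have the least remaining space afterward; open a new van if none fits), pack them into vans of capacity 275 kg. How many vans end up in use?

  225 → van 1 (new)  [load 225/275]
  225 → van 2 (new)  [load 225/275]
  200 → van 3 (new)  [load 200/275]
  50 → van 1  [load 275/275]
  150 → van 4 (new)  [load 150/275]
  50 → van 2  [load 275/275]
  50 → van 3  [load 250/275]
  225 → van 5 (new)  [load 225/275]
  150 → van 6 (new)  [load 150/275]
  75 → van 4  [load 225/275]
  50 → van 4  [load 275/275]
  75 → van 6  [load 225/275]
6 vans opened.

6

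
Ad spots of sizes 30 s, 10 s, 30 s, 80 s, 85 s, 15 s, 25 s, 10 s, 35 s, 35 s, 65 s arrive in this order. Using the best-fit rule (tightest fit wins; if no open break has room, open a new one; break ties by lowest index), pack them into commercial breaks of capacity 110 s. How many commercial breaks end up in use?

  30 → break 1 (new)  [load 30/110]
  10 → break 1  [load 40/110]
  30 → break 1  [load 70/110]
  80 → break 2 (new)  [load 80/110]
  85 → break 3 (new)  [load 85/110]
  15 → break 3  [load 100/110]
  25 → break 2  [load 105/110]
  10 → break 3  [load 110/110]
  35 → break 1  [load 105/110]
  35 → break 4 (new)  [load 35/110]
  65 → break 4  [load 100/110]
4 commercial breaks opened.

4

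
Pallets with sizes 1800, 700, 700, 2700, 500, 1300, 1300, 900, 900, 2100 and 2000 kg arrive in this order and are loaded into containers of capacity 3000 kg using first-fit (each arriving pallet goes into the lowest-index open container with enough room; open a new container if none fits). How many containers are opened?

6

  1800 → container 1 (new)  [load 1800/3000]
  700 → container 1  [load 2500/3000]
  700 → container 2 (new)  [load 700/3000]
  2700 → container 3 (new)  [load 2700/3000]
  500 → container 1  [load 3000/3000]
  1300 → container 2  [load 2000/3000]
  1300 → container 4 (new)  [load 1300/3000]
  900 → container 2  [load 2900/3000]
  900 → container 4  [load 2200/3000]
  2100 → container 5 (new)  [load 2100/3000]
  2000 → container 6 (new)  [load 2000/3000]
6 containers opened.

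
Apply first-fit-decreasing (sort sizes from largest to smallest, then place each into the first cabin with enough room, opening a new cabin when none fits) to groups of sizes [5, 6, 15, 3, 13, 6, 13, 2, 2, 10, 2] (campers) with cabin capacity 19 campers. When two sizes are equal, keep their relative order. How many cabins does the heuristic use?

5

Sorted descending: 15, 13, 13, 10, 6, 6, 5, 3, 2, 2, 2.
  15 → cabin 1 (new)  [load 15/19]
  13 → cabin 2 (new)  [load 13/19]
  13 → cabin 3 (new)  [load 13/19]
  10 → cabin 4 (new)  [load 10/19]
  6 → cabin 2  [load 19/19]
  6 → cabin 3  [load 19/19]
  5 → cabin 4  [load 15/19]
  3 → cabin 1  [load 18/19]
  2 → cabin 4  [load 17/19]
  2 → cabin 4  [load 19/19]
  2 → cabin 5 (new)  [load 2/19]
5 cabins opened.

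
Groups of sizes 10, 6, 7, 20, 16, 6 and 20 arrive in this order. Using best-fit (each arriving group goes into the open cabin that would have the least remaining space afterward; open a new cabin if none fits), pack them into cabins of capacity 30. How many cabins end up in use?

  10 → cabin 1 (new)  [load 10/30]
  6 → cabin 1  [load 16/30]
  7 → cabin 1  [load 23/30]
  20 → cabin 2 (new)  [load 20/30]
  16 → cabin 3 (new)  [load 16/30]
  6 → cabin 1  [load 29/30]
  20 → cabin 4 (new)  [load 20/30]
4 cabins opened.

4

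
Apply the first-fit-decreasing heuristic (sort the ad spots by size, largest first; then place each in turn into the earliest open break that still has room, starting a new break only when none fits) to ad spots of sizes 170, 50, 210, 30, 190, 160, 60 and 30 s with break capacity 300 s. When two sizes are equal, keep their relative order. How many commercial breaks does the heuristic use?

Sorted descending: 210, 190, 170, 160, 60, 50, 30, 30.
  210 → break 1 (new)  [load 210/300]
  190 → break 2 (new)  [load 190/300]
  170 → break 3 (new)  [load 170/300]
  160 → break 4 (new)  [load 160/300]
  60 → break 1  [load 270/300]
  50 → break 2  [load 240/300]
  30 → break 1  [load 300/300]
  30 → break 2  [load 270/300]
4 commercial breaks opened.

4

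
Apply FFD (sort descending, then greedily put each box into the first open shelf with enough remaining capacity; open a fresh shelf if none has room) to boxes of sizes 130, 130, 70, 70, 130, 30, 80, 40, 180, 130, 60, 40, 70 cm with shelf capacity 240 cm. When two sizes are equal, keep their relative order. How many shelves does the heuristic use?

5

Sorted descending: 180, 130, 130, 130, 130, 80, 70, 70, 70, 60, 40, 40, 30.
  180 → shelf 1 (new)  [load 180/240]
  130 → shelf 2 (new)  [load 130/240]
  130 → shelf 3 (new)  [load 130/240]
  130 → shelf 4 (new)  [load 130/240]
  130 → shelf 5 (new)  [load 130/240]
  80 → shelf 2  [load 210/240]
  70 → shelf 3  [load 200/240]
  70 → shelf 4  [load 200/240]
  70 → shelf 5  [load 200/240]
  60 → shelf 1  [load 240/240]
  40 → shelf 3  [load 240/240]
  40 → shelf 4  [load 240/240]
  30 → shelf 2  [load 240/240]
5 shelves opened.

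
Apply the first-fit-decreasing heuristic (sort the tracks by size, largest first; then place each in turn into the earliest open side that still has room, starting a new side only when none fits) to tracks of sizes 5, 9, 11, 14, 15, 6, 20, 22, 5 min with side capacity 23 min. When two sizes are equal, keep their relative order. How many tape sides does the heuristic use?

5

Sorted descending: 22, 20, 15, 14, 11, 9, 6, 5, 5.
  22 → side 1 (new)  [load 22/23]
  20 → side 2 (new)  [load 20/23]
  15 → side 3 (new)  [load 15/23]
  14 → side 4 (new)  [load 14/23]
  11 → side 5 (new)  [load 11/23]
  9 → side 4  [load 23/23]
  6 → side 3  [load 21/23]
  5 → side 5  [load 16/23]
  5 → side 5  [load 21/23]
5 tape sides opened.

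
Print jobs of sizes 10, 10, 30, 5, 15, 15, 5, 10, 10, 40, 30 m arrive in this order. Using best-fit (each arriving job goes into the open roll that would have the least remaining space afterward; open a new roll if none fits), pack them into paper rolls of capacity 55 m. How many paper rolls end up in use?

  10 → roll 1 (new)  [load 10/55]
  10 → roll 1  [load 20/55]
  30 → roll 1  [load 50/55]
  5 → roll 1  [load 55/55]
  15 → roll 2 (new)  [load 15/55]
  15 → roll 2  [load 30/55]
  5 → roll 2  [load 35/55]
  10 → roll 2  [load 45/55]
  10 → roll 2  [load 55/55]
  40 → roll 3 (new)  [load 40/55]
  30 → roll 4 (new)  [load 30/55]
4 paper rolls opened.

4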